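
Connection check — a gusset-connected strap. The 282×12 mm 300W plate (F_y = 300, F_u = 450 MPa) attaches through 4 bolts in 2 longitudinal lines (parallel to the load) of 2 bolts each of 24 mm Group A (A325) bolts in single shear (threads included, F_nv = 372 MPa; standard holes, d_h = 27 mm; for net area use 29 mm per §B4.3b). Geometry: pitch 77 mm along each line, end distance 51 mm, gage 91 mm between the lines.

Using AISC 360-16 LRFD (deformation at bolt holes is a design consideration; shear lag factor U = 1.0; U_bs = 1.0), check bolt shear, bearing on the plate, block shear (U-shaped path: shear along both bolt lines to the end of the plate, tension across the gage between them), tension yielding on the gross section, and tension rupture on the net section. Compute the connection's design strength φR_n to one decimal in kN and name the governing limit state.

Bolt shear: A_b = π(24)²/4 = 452.39 mm². φR_n = 0.75 × 372 × 452.39 × 4 × 1 = 504.9 kN.
Bearing (12 mm plate, F_u = 450 MPa): end bolts L_c = 51 − 27/2 = 37.5, R_n = min(1.2×37.5×12×450, 2.4×24×12×450) = 243 kN/bolt; interior L_c = 77 − 27 = 50, R_n = 311.04 kN/bolt. φR_n = 0.75 × (2×243 + 2×311.04) = 831.1 kN.
Block shear: shear path 2×[51+1×77] = 2×128 mm, A_gv = 3072, A_nv = 2×(128 − 1.5×29)×12 = 2028 mm²; tension across gage: (91 − 1×29)×12 = 744 mm². R_n = min(0.6×450×2028, 0.6×300×3072) + 1.0×450×744 = min(547.56, 552.96) + 334.8 = 882.36 kN. φR_n = 0.75 × 882.36 = 661.8 kN.
Tension yield (gross): A_g = 282×12 = 3384 mm². φR_n = 0.90 × 300 × 3384 = 913.7 kN.
Tension rupture (net): A_n = (282 − 2×29)×12 = 2688 mm² (U = 1.0, A_e = A_n). φR_n = 0.75 × 450 × 2688 = 907.2 kN.
Governing: min(504.9, 831.1, 661.8, 913.7, 907.2) = 504.9 kN → bolt shear.

504.9 kN (bolt shear governs)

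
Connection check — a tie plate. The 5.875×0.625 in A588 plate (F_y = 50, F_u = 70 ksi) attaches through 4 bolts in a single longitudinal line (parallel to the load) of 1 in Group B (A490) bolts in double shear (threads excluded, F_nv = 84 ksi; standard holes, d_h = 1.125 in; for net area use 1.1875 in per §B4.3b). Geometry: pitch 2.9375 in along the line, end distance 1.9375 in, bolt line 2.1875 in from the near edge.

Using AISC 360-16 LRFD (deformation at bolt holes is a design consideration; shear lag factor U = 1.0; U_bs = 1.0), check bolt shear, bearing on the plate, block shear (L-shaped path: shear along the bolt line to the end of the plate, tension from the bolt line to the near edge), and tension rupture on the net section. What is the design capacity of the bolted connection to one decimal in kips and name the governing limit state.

Bolt shear: A_b = π(1)²/4 = 0.7854 in². φR_n = 0.75 × 84 × 0.7854 × 4 × 2 = 395.8 kips.
Bearing (0.625 in plate, F_u = 70 ksi): end bolts L_c = 1.9375 − 1.125/2 = 1.375, R_n = min(1.2×1.375×0.625×70, 2.4×1×0.625×70) = 72.188 kips/bolt; interior L_c = 2.9375 − 1.125 = 1.8125, R_n = 95.156 kips/bolt. φR_n = 0.75 × (1×72.188 + 3×95.156) = 268.2 kips.
Block shear: shear path 1×[1.9375+3×2.9375] = 1×10.75 in, A_gv = 6.7188, A_nv = 1×(10.75 − 3.5×1.1875)×0.625 = 4.1211 in²; tension to near edge: (2.1875 − 0.5×1.1875)×0.625 = 0.99609 in². R_n = min(0.6×70×4.1211, 0.6×50×6.7188) + 1.0×70×0.99609 = min(173.09, 201.56) + 69.726 = 242.82 kips. φR_n = 0.75 × 242.82 = 182.1 kips.
Tension rupture (net): A_n = (5.875 − 1×1.1875)×0.625 = 2.9297 in² (U = 1.0, A_e = A_n). φR_n = 0.75 × 70 × 2.9297 = 153.8 kips.
Governing: min(395.8, 268.2, 182.1, 153.8) = 153.8 kips → net-section rupture.

153.8 kips (net-section rupture governs)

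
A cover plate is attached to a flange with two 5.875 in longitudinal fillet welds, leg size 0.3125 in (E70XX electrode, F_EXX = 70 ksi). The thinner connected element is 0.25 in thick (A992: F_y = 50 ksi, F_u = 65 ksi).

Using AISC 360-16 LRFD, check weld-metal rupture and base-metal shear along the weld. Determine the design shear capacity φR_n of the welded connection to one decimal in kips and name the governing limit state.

81.8 kips (weld metal governs)

Weld metal: throat = 0.707×0.3125 = 0.22094 in, L = 2×5.875 = 11.75 in. φR_n = 0.75 × 0.6 × 70 × 0.22094 × 11.75 = 81.8 kips.
Base metal shear (0.25 in plate): yield φR_n = 1.0×0.6×50×0.25×11.75 = 88.1 kips; rupture φR_n = 0.75×0.6×65×0.25×11.75 = 85.9 kips; take 85.9 kips (rupture).
Governing: min(81.8, 85.9) = 81.8 kips → weld metal.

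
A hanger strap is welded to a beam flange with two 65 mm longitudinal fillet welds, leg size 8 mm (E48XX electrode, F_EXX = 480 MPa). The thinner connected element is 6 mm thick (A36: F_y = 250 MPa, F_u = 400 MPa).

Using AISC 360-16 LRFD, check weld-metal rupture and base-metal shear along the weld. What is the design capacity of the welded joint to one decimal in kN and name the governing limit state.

117.0 kN (base-metal shear governs)

Weld metal: throat = 0.707×8 = 5.656 mm, L = 2×65 = 130 mm. φR_n = 0.75 × 0.6 × 480 × 5.656 × 130 = 158.8 kN.
Base metal shear (6 mm plate): yield φR_n = 1.0×0.6×250×6×130 = 117.0 kN; rupture φR_n = 0.75×0.6×400×6×130 = 140.4 kN; take 117.0 kN (yield).
Governing: min(158.8, 117.0) = 117.0 kN → base-metal shear.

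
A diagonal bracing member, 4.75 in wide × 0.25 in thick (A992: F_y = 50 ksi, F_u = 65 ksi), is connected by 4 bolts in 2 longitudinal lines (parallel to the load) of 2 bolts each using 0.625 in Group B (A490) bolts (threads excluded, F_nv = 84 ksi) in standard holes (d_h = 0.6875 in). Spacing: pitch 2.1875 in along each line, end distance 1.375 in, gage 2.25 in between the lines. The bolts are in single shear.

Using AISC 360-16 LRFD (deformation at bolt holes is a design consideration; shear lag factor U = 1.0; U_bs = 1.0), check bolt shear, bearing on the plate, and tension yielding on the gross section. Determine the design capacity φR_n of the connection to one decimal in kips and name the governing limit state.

Bolt shear: A_b = π(0.625)²/4 = 0.3068 in². φR_n = 0.75 × 84 × 0.3068 × 4 × 1 = 77.3 kips.
Bearing (0.25 in plate, F_u = 65 ksi): end bolts L_c = 1.375 − 0.6875/2 = 1.03125, R_n = min(1.2×1.03125×0.25×65, 2.4×0.625×0.25×65) = 20.109 kips/bolt; interior L_c = 2.1875 − 0.6875 = 1.5, R_n = 24.375 kips/bolt. φR_n = 0.75 × (2×20.109 + 2×24.375) = 66.7 kips.
Tension yield (gross): A_g = 4.75×0.25 = 1.1875 in². φR_n = 0.90 × 50 × 1.1875 = 53.4 kips.
Governing: min(77.3, 66.7, 53.4) = 53.4 kips → gross-section yield.

53.4 kips (gross-section yield governs)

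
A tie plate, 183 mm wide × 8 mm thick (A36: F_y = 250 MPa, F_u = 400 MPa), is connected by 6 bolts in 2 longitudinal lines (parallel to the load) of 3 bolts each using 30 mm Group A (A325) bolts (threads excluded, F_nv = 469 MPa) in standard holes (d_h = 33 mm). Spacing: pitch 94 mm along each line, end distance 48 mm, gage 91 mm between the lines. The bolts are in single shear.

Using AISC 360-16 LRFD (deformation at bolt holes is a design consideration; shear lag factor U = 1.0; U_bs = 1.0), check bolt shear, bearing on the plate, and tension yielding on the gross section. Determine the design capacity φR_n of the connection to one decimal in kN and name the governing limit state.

329.4 kN (gross-section yield governs)

Bolt shear: A_b = π(30)²/4 = 706.86 mm². φR_n = 0.75 × 469 × 706.86 × 6 × 1 = 1491.8 kN.
Bearing (8 mm plate, F_u = 400 MPa): end bolts L_c = 48 − 33/2 = 31.5, R_n = min(1.2×31.5×8×400, 2.4×30×8×400) = 120.96 kN/bolt; interior L_c = 94 − 33 = 61, R_n = 230.4 kN/bolt. φR_n = 0.75 × (2×120.96 + 4×230.4) = 872.6 kN.
Tension yield (gross): A_g = 183×8 = 1464 mm². φR_n = 0.90 × 250 × 1464 = 329.4 kN.
Governing: min(1491.8, 872.6, 329.4) = 329.4 kN → gross-section yield.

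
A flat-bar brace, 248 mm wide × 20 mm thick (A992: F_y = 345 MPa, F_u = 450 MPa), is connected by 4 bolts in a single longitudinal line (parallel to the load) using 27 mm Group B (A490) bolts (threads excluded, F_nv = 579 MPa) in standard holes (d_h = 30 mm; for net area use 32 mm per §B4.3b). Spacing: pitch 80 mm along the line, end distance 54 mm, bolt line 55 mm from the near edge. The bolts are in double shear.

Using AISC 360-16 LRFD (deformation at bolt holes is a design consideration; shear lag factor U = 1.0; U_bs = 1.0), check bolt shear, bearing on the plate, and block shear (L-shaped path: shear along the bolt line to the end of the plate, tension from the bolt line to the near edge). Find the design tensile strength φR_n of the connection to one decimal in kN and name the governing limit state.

1000.4 kN (block shear governs)

Bolt shear: A_b = π(27)²/4 = 572.56 mm². φR_n = 0.75 × 579 × 572.56 × 4 × 2 = 1989.1 kN.
Bearing (20 mm plate, F_u = 450 MPa): end bolts L_c = 54 − 30/2 = 39, R_n = min(1.2×39×20×450, 2.4×27×20×450) = 421.2 kN/bolt; interior L_c = 80 − 30 = 50, R_n = 540 kN/bolt. φR_n = 0.75 × (1×421.2 + 3×540) = 1530.9 kN.
Block shear: shear path 1×[54+3×80] = 1×294 mm, A_gv = 5880, A_nv = 1×(294 − 3.5×32)×20 = 3640 mm²; tension to near edge: (55 − 0.5×32)×20 = 780 mm². R_n = min(0.6×450×3640, 0.6×345×5880) + 1.0×450×780 = min(982.8, 1217.2) + 351 = 1333.8 kN. φR_n = 0.75 × 1333.8 = 1000.4 kN.
Governing: min(1989.1, 1530.9, 1000.4) = 1000.4 kN → block shear.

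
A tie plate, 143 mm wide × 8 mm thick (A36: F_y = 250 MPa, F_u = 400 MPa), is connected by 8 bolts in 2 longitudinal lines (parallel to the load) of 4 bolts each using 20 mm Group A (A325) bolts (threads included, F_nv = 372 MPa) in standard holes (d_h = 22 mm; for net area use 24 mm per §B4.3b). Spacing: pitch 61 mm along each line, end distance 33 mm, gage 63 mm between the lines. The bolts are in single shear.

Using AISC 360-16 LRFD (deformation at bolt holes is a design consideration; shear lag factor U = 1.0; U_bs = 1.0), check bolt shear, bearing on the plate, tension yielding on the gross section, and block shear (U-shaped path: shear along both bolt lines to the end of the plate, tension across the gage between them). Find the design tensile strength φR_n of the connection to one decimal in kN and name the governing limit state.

257.4 kN (gross-section yield governs)

Bolt shear: A_b = π(20)²/4 = 314.16 mm². φR_n = 0.75 × 372 × 314.16 × 8 × 1 = 701.2 kN.
Bearing (8 mm plate, F_u = 400 MPa): end bolts L_c = 33 − 22/2 = 22, R_n = min(1.2×22×8×400, 2.4×20×8×400) = 84.48 kN/bolt; interior L_c = 61 − 22 = 39, R_n = 149.76 kN/bolt. φR_n = 0.75 × (2×84.48 + 6×149.76) = 800.6 kN.
Tension yield (gross): A_g = 143×8 = 1144 mm². φR_n = 0.90 × 250 × 1144 = 257.4 kN.
Block shear: shear path 2×[33+3×61] = 2×216 mm, A_gv = 3456, A_nv = 2×(216 − 3.5×24)×8 = 2112 mm²; tension across gage: (63 − 1×24)×8 = 312 mm². R_n = min(0.6×400×2112, 0.6×250×3456) + 1.0×400×312 = min(506.88, 518.4) + 124.8 = 631.68 kN. φR_n = 0.75 × 631.68 = 473.8 kN.
Governing: min(701.2, 800.6, 257.4, 473.8) = 257.4 kN → gross-section yield.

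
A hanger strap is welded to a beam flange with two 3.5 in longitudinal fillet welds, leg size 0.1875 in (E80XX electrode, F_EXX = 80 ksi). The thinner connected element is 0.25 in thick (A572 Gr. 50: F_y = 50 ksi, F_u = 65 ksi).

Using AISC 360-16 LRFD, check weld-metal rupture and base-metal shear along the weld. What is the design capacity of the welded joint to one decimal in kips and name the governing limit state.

33.4 kips (weld metal governs)

Weld metal: throat = 0.707×0.1875 = 0.13256 in, L = 2×3.5 = 7 in. φR_n = 0.75 × 0.6 × 80 × 0.13256 × 7 = 33.4 kips.
Base metal shear (0.25 in plate): yield φR_n = 1.0×0.6×50×0.25×7 = 52.5 kips; rupture φR_n = 0.75×0.6×65×0.25×7 = 51.2 kips; take 51.2 kips (rupture).
Governing: min(33.4, 51.2) = 33.4 kips → weld metal.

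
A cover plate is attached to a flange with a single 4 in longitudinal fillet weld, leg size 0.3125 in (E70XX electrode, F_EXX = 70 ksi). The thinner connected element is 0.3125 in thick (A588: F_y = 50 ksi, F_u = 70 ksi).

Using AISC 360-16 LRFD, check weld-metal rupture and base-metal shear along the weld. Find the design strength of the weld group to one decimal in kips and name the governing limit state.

Weld metal: throat = 0.707×0.3125 = 0.22094 in, L = 4 in. φR_n = 0.75 × 0.6 × 70 × 0.22094 × 4 = 27.8 kips.
Base metal shear (0.3125 in plate): yield φR_n = 1.0×0.6×50×0.3125×4 = 37.5 kips; rupture φR_n = 0.75×0.6×70×0.3125×4 = 39.4 kips; take 37.5 kips (yield).
Governing: min(27.8, 37.5) = 27.8 kips → weld metal.

27.8 kips (weld metal governs)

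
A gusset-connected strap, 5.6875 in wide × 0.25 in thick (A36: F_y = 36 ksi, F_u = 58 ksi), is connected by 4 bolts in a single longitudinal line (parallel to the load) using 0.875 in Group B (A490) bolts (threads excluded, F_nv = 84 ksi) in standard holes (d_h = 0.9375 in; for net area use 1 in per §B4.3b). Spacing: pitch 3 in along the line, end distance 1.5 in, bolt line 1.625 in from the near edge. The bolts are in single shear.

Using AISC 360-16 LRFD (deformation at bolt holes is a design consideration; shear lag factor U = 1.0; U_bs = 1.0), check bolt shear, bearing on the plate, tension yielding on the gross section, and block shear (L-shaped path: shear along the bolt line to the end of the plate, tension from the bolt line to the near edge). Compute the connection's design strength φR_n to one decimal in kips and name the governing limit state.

Bolt shear: A_b = π(0.875)²/4 = 0.60132 in². φR_n = 0.75 × 84 × 0.60132 × 4 × 1 = 151.5 kips.
Bearing (0.25 in plate, F_u = 58 ksi): end bolts L_c = 1.5 − 0.9375/2 = 1.03125, R_n = min(1.2×1.03125×0.25×58, 2.4×0.875×0.25×58) = 17.944 kips/bolt; interior L_c = 3 − 0.9375 = 2.0625, R_n = 30.45 kips/bolt. φR_n = 0.75 × (1×17.944 + 3×30.45) = 82.0 kips.
Tension yield (gross): A_g = 5.6875×0.25 = 1.4219 in². φR_n = 0.90 × 36 × 1.4219 = 46.1 kips.
Block shear: shear path 1×[1.5+3×3] = 1×10.5 in, A_gv = 2.625, A_nv = 1×(10.5 − 3.5×1)×0.25 = 1.75 in²; tension to near edge: (1.625 − 0.5×1)×0.25 = 0.28125 in². R_n = min(0.6×58×1.75, 0.6×36×2.625) + 1.0×58×0.28125 = min(60.9, 56.7) + 16.313 = 73.013 kips. φR_n = 0.75 × 73.013 = 54.8 kips.
Governing: min(151.5, 82.0, 46.1, 54.8) = 46.1 kips → gross-section yield.

46.1 kips (gross-section yield governs)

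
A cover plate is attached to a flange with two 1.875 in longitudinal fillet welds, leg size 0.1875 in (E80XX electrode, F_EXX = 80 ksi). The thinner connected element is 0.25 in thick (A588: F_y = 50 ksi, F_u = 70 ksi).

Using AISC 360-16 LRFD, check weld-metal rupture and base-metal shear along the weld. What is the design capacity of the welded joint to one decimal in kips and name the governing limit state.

17.9 kips (weld metal governs)

Weld metal: throat = 0.707×0.1875 = 0.13256 in, L = 2×1.875 = 3.75 in. φR_n = 0.75 × 0.6 × 80 × 0.13256 × 3.75 = 17.9 kips.
Base metal shear (0.25 in plate): yield φR_n = 1.0×0.6×50×0.25×3.75 = 28.1 kips; rupture φR_n = 0.75×0.6×70×0.25×3.75 = 29.5 kips; take 28.1 kips (yield).
Governing: min(17.9, 28.1) = 17.9 kips → weld metal.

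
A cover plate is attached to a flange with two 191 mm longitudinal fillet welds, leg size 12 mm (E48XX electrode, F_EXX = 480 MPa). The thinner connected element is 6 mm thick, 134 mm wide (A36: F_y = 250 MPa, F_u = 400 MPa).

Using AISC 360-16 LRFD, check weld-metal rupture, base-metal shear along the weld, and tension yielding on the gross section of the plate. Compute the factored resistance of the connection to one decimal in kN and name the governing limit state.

Weld metal: throat = 0.707×12 = 8.484 mm, L = 2×191 = 382 mm. φR_n = 0.75 × 0.6 × 480 × 8.484 × 382 = 700.0 kN.
Base metal shear (6 mm plate): yield φR_n = 1.0×0.6×250×6×382 = 343.8 kN; rupture φR_n = 0.75×0.6×400×6×382 = 412.6 kN; take 343.8 kN (yield).
Tension yield (gross): A_g = 134×6 = 804 mm². φR_n = 0.90 × 250 × 804 = 180.9 kN.
Governing: min(700.0, 343.8, 180.9) = 180.9 kN → gross-section yield.

180.9 kN (gross-section yield governs)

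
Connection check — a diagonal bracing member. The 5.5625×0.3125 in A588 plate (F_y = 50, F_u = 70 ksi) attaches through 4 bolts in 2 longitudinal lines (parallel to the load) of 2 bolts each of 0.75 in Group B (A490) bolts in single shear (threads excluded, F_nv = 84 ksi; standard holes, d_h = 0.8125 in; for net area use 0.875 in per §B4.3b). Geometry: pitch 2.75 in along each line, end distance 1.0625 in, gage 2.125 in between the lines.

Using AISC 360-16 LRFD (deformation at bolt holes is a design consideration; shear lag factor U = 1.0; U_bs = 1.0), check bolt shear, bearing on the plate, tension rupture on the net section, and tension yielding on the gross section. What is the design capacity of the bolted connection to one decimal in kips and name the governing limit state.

62.5 kips (net-section rupture governs)

Bolt shear: A_b = π(0.75)²/4 = 0.44179 in². φR_n = 0.75 × 84 × 0.44179 × 4 × 1 = 111.3 kips.
Bearing (0.3125 in plate, F_u = 70 ksi): end bolts L_c = 1.0625 − 0.8125/2 = 0.65625, R_n = min(1.2×0.65625×0.3125×70, 2.4×0.75×0.3125×70) = 17.227 kips/bolt; interior L_c = 2.75 − 0.8125 = 1.9375, R_n = 39.375 kips/bolt. φR_n = 0.75 × (2×17.227 + 2×39.375) = 84.9 kips.
Tension rupture (net): A_n = (5.5625 − 2×0.875)×0.3125 = 1.1914 in² (U = 1.0, A_e = A_n). φR_n = 0.75 × 70 × 1.1914 = 62.5 kips.
Tension yield (gross): A_g = 5.5625×0.3125 = 1.7383 in². φR_n = 0.90 × 50 × 1.7383 = 78.2 kips.
Governing: min(111.3, 84.9, 62.5, 78.2) = 62.5 kips → net-section rupture.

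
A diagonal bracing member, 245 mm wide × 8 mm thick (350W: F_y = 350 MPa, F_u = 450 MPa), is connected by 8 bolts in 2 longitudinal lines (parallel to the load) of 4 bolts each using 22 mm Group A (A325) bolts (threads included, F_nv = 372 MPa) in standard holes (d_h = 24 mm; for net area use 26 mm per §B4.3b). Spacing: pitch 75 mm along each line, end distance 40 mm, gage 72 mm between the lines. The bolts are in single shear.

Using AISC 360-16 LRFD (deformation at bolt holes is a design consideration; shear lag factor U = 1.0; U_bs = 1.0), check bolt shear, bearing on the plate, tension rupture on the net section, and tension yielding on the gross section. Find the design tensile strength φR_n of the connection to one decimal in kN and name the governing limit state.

521.1 kN (net-section rupture governs)

Bolt shear: A_b = π(22)²/4 = 380.13 mm². φR_n = 0.75 × 372 × 380.13 × 8 × 1 = 848.5 kN.
Bearing (8 mm plate, F_u = 450 MPa): end bolts L_c = 40 − 24/2 = 28, R_n = min(1.2×28×8×450, 2.4×22×8×450) = 120.96 kN/bolt; interior L_c = 75 − 24 = 51, R_n = 190.08 kN/bolt. φR_n = 0.75 × (2×120.96 + 6×190.08) = 1036.8 kN.
Tension rupture (net): A_n = (245 − 2×26)×8 = 1544 mm² (U = 1.0, A_e = A_n). φR_n = 0.75 × 450 × 1544 = 521.1 kN.
Tension yield (gross): A_g = 245×8 = 1960 mm². φR_n = 0.90 × 350 × 1960 = 617.4 kN.
Governing: min(848.5, 1036.8, 521.1, 617.4) = 521.1 kN → net-section rupture.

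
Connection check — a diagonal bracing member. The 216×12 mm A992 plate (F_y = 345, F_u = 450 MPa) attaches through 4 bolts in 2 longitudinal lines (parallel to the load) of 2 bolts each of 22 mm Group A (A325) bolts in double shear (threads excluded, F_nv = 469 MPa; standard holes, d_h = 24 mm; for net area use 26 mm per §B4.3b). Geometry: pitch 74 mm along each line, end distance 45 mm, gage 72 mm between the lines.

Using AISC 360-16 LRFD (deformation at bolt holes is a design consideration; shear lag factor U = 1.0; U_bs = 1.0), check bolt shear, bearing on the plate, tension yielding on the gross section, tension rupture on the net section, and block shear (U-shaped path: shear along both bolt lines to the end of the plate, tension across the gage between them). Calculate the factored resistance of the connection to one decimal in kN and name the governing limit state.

Bolt shear: A_b = π(22)²/4 = 380.13 mm². φR_n = 0.75 × 469 × 380.13 × 4 × 2 = 1069.7 kN.
Bearing (12 mm plate, F_u = 450 MPa): end bolts L_c = 45 − 24/2 = 33, R_n = min(1.2×33×12×450, 2.4×22×12×450) = 213.84 kN/bolt; interior L_c = 74 − 24 = 50, R_n = 285.12 kN/bolt. φR_n = 0.75 × (2×213.84 + 2×285.12) = 748.4 kN.
Tension yield (gross): A_g = 216×12 = 2592 mm². φR_n = 0.90 × 345 × 2592 = 804.8 kN.
Tension rupture (net): A_n = (216 − 2×26)×12 = 1968 mm² (U = 1.0, A_e = A_n). φR_n = 0.75 × 450 × 1968 = 664.2 kN.
Block shear: shear path 2×[45+1×74] = 2×119 mm, A_gv = 2856, A_nv = 2×(119 − 1.5×26)×12 = 1920 mm²; tension across gage: (72 − 1×26)×12 = 552 mm². R_n = min(0.6×450×1920, 0.6×345×2856) + 1.0×450×552 = min(518.4, 591.19) + 248.4 = 766.8 kN. φR_n = 0.75 × 766.8 = 575.1 kN.
Governing: min(1069.7, 748.4, 804.8, 664.2, 575.1) = 575.1 kN → block shear.

575.1 kN (block shear governs)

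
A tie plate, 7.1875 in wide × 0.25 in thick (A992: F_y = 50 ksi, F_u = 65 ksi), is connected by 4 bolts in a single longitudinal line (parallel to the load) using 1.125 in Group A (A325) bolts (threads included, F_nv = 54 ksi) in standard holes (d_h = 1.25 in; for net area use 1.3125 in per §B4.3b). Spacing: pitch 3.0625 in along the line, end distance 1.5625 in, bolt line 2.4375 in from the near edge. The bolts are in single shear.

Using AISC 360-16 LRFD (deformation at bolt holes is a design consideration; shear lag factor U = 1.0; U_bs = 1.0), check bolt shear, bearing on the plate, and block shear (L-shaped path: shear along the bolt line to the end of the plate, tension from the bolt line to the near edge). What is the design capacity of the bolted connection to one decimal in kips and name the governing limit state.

66.7 kips (block shear governs)

Bolt shear: A_b = π(1.125)²/4 = 0.99402 in². φR_n = 0.75 × 54 × 0.99402 × 4 × 1 = 161.0 kips.
Bearing (0.25 in plate, F_u = 65 ksi): end bolts L_c = 1.5625 − 1.25/2 = 0.9375, R_n = min(1.2×0.9375×0.25×65, 2.4×1.125×0.25×65) = 18.281 kips/bolt; interior L_c = 3.0625 − 1.25 = 1.8125, R_n = 35.344 kips/bolt. φR_n = 0.75 × (1×18.281 + 3×35.344) = 93.2 kips.
Block shear: shear path 1×[1.5625+3×3.0625] = 1×10.75 in, A_gv = 2.6875, A_nv = 1×(10.75 − 3.5×1.3125)×0.25 = 1.5391 in²; tension to near edge: (2.4375 − 0.5×1.3125)×0.25 = 0.44531 in². R_n = min(0.6×65×1.5391, 0.6×50×2.6875) + 1.0×65×0.44531 = min(60.025, 80.625) + 28.945 = 88.97 kips. φR_n = 0.75 × 88.97 = 66.7 kips.
Governing: min(161.0, 93.2, 66.7) = 66.7 kips → block shear.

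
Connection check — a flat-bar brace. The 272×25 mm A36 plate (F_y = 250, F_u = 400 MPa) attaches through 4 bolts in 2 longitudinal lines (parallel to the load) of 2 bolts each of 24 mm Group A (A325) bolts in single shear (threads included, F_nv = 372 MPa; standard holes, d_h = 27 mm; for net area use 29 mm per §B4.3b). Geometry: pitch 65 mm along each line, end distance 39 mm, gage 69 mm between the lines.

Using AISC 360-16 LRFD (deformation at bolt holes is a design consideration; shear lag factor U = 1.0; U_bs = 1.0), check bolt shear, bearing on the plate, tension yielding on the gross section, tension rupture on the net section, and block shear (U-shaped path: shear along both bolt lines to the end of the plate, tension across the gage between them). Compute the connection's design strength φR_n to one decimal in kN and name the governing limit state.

504.9 kN (bolt shear governs)

Bolt shear: A_b = π(24)²/4 = 452.39 mm². φR_n = 0.75 × 372 × 452.39 × 4 × 1 = 504.9 kN.
Bearing (25 mm plate, F_u = 400 MPa): end bolts L_c = 39 − 27/2 = 25.5, R_n = min(1.2×25.5×25×400, 2.4×24×25×400) = 306 kN/bolt; interior L_c = 65 − 27 = 38, R_n = 456 kN/bolt. φR_n = 0.75 × (2×306 + 2×456) = 1143.0 kN.
Tension yield (gross): A_g = 272×25 = 6800 mm². φR_n = 0.90 × 250 × 6800 = 1530.0 kN.
Tension rupture (net): A_n = (272 − 2×29)×25 = 5350 mm² (U = 1.0, A_e = A_n). φR_n = 0.75 × 400 × 5350 = 1605.0 kN.
Block shear: shear path 2×[39+1×65] = 2×104 mm, A_gv = 5200, A_nv = 2×(104 − 1.5×29)×25 = 3025 mm²; tension across gage: (69 − 1×29)×25 = 1000 mm². R_n = min(0.6×400×3025, 0.6×250×5200) + 1.0×400×1000 = min(726, 780) + 400 = 1126 kN. φR_n = 0.75 × 1126 = 844.5 kN.
Governing: min(504.9, 1143.0, 1530.0, 1605.0, 844.5) = 504.9 kN → bolt shear.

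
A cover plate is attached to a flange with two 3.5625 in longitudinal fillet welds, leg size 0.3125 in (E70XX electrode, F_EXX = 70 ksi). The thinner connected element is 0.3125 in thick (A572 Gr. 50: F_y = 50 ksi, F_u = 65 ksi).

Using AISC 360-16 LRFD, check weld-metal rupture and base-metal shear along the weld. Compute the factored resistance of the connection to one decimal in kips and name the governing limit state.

Weld metal: throat = 0.707×0.3125 = 0.22094 in, L = 2×3.5625 = 7.125 in. φR_n = 0.75 × 0.6 × 70 × 0.22094 × 7.125 = 49.6 kips.
Base metal shear (0.3125 in plate): yield φR_n = 1.0×0.6×50×0.3125×7.125 = 66.8 kips; rupture φR_n = 0.75×0.6×65×0.3125×7.125 = 65.1 kips; take 65.1 kips (rupture).
Governing: min(49.6, 65.1) = 49.6 kips → weld metal.

49.6 kips (weld metal governs)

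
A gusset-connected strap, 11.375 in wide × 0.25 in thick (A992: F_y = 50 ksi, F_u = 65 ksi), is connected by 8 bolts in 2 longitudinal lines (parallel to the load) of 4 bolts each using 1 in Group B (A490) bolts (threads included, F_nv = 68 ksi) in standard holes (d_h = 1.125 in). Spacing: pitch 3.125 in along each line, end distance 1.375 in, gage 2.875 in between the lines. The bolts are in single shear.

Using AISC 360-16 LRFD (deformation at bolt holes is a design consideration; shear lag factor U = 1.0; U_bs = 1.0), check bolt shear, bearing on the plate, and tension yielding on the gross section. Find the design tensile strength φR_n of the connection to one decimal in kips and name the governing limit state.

128.0 kips (gross-section yield governs)

Bolt shear: A_b = π(1)²/4 = 0.7854 in². φR_n = 0.75 × 68 × 0.7854 × 8 × 1 = 320.4 kips.
Bearing (0.25 in plate, F_u = 65 ksi): end bolts L_c = 1.375 − 1.125/2 = 0.8125, R_n = min(1.2×0.8125×0.25×65, 2.4×1×0.25×65) = 15.844 kips/bolt; interior L_c = 3.125 − 1.125 = 2, R_n = 39 kips/bolt. φR_n = 0.75 × (2×15.844 + 6×39) = 199.3 kips.
Tension yield (gross): A_g = 11.375×0.25 = 2.8438 in². φR_n = 0.90 × 50 × 2.8438 = 128.0 kips.
Governing: min(320.4, 199.3, 128.0) = 128.0 kips → gross-section yield.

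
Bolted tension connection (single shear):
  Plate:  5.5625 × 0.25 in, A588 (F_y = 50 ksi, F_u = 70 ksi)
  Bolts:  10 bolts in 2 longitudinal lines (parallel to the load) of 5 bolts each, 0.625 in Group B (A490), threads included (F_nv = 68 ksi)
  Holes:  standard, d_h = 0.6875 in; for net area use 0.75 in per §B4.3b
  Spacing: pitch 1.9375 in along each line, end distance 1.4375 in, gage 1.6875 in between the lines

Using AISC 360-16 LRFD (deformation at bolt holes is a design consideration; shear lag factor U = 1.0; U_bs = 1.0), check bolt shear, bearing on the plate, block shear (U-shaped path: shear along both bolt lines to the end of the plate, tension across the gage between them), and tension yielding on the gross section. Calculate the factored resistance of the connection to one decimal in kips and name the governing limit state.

62.6 kips (gross-section yield governs)

Bolt shear: A_b = π(0.625)²/4 = 0.3068 in². φR_n = 0.75 × 68 × 0.3068 × 10 × 1 = 156.5 kips.
Bearing (0.25 in plate, F_u = 70 ksi): end bolts L_c = 1.4375 − 0.6875/2 = 1.09375, R_n = min(1.2×1.09375×0.25×70, 2.4×0.625×0.25×70) = 22.969 kips/bolt; interior L_c = 1.9375 − 0.6875 = 1.25, R_n = 26.25 kips/bolt. φR_n = 0.75 × (2×22.969 + 8×26.25) = 192.0 kips.
Block shear: shear path 2×[1.4375+4×1.9375] = 2×9.1875 in, A_gv = 4.5938, A_nv = 2×(9.1875 − 4.5×0.75)×0.25 = 2.9063 in²; tension across gage: (1.6875 − 1×0.75)×0.25 = 0.23438 in². R_n = min(0.6×70×2.9063, 0.6×50×4.5938) + 1.0×70×0.23438 = min(122.06, 137.81) + 16.407 = 138.47 kips. φR_n = 0.75 × 138.47 = 103.9 kips.
Tension yield (gross): A_g = 5.5625×0.25 = 1.3906 in². φR_n = 0.90 × 50 × 1.3906 = 62.6 kips.
Governing: min(156.5, 192.0, 103.9, 62.6) = 62.6 kips → gross-section yield.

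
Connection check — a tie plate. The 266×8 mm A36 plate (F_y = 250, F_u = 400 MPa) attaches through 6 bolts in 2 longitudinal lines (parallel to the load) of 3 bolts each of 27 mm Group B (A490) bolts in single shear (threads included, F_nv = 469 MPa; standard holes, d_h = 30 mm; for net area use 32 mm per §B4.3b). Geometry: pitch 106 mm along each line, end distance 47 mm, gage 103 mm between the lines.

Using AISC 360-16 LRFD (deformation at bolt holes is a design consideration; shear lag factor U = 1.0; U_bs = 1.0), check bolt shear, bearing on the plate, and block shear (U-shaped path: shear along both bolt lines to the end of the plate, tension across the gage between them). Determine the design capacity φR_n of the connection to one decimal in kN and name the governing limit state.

636.6 kN (block shear governs)

Bolt shear: A_b = π(27)²/4 = 572.56 mm². φR_n = 0.75 × 469 × 572.56 × 6 × 1 = 1208.4 kN.
Bearing (8 mm plate, F_u = 400 MPa): end bolts L_c = 47 − 30/2 = 32, R_n = min(1.2×32×8×400, 2.4×27×8×400) = 122.88 kN/bolt; interior L_c = 106 − 30 = 76, R_n = 207.36 kN/bolt. φR_n = 0.75 × (2×122.88 + 4×207.36) = 806.4 kN.
Block shear: shear path 2×[47+2×106] = 2×259 mm, A_gv = 4144, A_nv = 2×(259 − 2.5×32)×8 = 2864 mm²; tension across gage: (103 − 1×32)×8 = 568 mm². R_n = min(0.6×400×2864, 0.6×250×4144) + 1.0×400×568 = min(687.36, 621.6) + 227.2 = 848.8 kN. φR_n = 0.75 × 848.8 = 636.6 kN.
Governing: min(1208.4, 806.4, 636.6) = 636.6 kN → block shear.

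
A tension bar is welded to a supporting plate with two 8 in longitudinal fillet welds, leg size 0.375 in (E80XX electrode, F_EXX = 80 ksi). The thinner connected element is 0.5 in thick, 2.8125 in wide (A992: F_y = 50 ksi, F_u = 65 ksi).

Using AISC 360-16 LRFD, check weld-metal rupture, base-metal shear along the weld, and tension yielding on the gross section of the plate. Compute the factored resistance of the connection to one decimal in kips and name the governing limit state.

63.3 kips (gross-section yield governs)

Weld metal: throat = 0.707×0.375 = 0.26513 in, L = 2×8 = 16 in. φR_n = 0.75 × 0.6 × 80 × 0.26513 × 16 = 152.7 kips.
Base metal shear (0.5 in plate): yield φR_n = 1.0×0.6×50×0.5×16 = 240.0 kips; rupture φR_n = 0.75×0.6×65×0.5×16 = 234.0 kips; take 234.0 kips (rupture).
Tension yield (gross): A_g = 2.8125×0.5 = 1.4063 in². φR_n = 0.90 × 50 × 1.4063 = 63.3 kips.
Governing: min(152.7, 234.0, 63.3) = 63.3 kips → gross-section yield.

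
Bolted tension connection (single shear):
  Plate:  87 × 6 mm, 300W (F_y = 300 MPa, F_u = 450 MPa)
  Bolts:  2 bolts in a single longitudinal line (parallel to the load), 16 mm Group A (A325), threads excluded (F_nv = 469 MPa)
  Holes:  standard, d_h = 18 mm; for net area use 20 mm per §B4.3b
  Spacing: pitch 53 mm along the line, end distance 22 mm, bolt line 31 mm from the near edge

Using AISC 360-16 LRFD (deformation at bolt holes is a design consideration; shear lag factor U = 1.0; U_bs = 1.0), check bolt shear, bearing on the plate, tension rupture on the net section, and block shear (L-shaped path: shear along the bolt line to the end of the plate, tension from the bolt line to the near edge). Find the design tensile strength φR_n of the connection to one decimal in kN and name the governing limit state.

97.2 kN (block shear governs)

Bolt shear: A_b = π(16)²/4 = 201.06 mm². φR_n = 0.75 × 469 × 201.06 × 2 × 1 = 141.4 kN.
Bearing (6 mm plate, F_u = 450 MPa): end bolts L_c = 22 − 18/2 = 13, R_n = min(1.2×13×6×450, 2.4×16×6×450) = 42.12 kN/bolt; interior L_c = 53 − 18 = 35, R_n = 103.68 kN/bolt. φR_n = 0.75 × (1×42.12 + 1×103.68) = 109.4 kN.
Tension rupture (net): A_n = (87 − 1×20)×6 = 402 mm² (U = 1.0, A_e = A_n). φR_n = 0.75 × 450 × 402 = 135.7 kN.
Block shear: shear path 1×[22+1×53] = 1×75 mm, A_gv = 450, A_nv = 1×(75 − 1.5×20)×6 = 270 mm²; tension to near edge: (31 − 0.5×20)×6 = 126 mm². R_n = min(0.6×450×270, 0.6×300×450) + 1.0×450×126 = min(72.9, 81) + 56.7 = 129.6 kN. φR_n = 0.75 × 129.6 = 97.2 kN.
Governing: min(141.4, 109.4, 135.7, 97.2) = 97.2 kN → block shear.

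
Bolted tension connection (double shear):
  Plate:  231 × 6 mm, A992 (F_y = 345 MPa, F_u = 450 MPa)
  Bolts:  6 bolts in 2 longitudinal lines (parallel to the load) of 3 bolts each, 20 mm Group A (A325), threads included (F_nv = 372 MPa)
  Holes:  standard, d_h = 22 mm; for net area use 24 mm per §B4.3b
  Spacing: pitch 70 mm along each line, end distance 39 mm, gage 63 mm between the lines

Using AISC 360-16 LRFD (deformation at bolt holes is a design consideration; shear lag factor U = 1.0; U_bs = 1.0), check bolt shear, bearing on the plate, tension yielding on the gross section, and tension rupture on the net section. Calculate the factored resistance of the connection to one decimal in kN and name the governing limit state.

370.6 kN (net-section rupture governs)

Bolt shear: A_b = π(20)²/4 = 314.16 mm². φR_n = 0.75 × 372 × 314.16 × 6 × 2 = 1051.8 kN.
Bearing (6 mm plate, F_u = 450 MPa): end bolts L_c = 39 − 22/2 = 28, R_n = min(1.2×28×6×450, 2.4×20×6×450) = 90.72 kN/bolt; interior L_c = 70 − 22 = 48, R_n = 129.6 kN/bolt. φR_n = 0.75 × (2×90.72 + 4×129.6) = 524.9 kN.
Tension yield (gross): A_g = 231×6 = 1386 mm². φR_n = 0.90 × 345 × 1386 = 430.4 kN.
Tension rupture (net): A_n = (231 − 2×24)×6 = 1098 mm² (U = 1.0, A_e = A_n). φR_n = 0.75 × 450 × 1098 = 370.6 kN.
Governing: min(1051.8, 524.9, 430.4, 370.6) = 370.6 kN → net-section rupture.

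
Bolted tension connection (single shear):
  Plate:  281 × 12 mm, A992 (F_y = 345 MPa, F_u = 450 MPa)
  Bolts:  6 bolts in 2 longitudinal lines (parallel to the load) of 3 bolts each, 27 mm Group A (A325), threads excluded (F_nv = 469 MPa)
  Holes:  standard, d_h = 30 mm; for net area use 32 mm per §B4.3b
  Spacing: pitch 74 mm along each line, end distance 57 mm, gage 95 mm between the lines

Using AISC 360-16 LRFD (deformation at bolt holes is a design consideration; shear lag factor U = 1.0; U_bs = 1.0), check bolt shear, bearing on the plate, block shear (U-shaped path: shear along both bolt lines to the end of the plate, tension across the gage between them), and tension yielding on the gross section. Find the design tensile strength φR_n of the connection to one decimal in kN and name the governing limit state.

862.7 kN (block shear governs)

Bolt shear: A_b = π(27)²/4 = 572.56 mm². φR_n = 0.75 × 469 × 572.56 × 6 × 1 = 1208.4 kN.
Bearing (12 mm plate, F_u = 450 MPa): end bolts L_c = 57 − 30/2 = 42, R_n = min(1.2×42×12×450, 2.4×27×12×450) = 272.16 kN/bolt; interior L_c = 74 − 30 = 44, R_n = 285.12 kN/bolt. φR_n = 0.75 × (2×272.16 + 4×285.12) = 1263.6 kN.
Block shear: shear path 2×[57+2×74] = 2×205 mm, A_gv = 4920, A_nv = 2×(205 − 2.5×32)×12 = 3000 mm²; tension across gage: (95 − 1×32)×12 = 756 mm². R_n = min(0.6×450×3000, 0.6×345×4920) + 1.0×450×756 = min(810, 1018.4) + 340.2 = 1150.2 kN. φR_n = 0.75 × 1150.2 = 862.7 kN.
Tension yield (gross): A_g = 281×12 = 3372 mm². φR_n = 0.90 × 345 × 3372 = 1047.0 kN.
Governing: min(1208.4, 1263.6, 862.7, 1047.0) = 862.7 kN → block shear.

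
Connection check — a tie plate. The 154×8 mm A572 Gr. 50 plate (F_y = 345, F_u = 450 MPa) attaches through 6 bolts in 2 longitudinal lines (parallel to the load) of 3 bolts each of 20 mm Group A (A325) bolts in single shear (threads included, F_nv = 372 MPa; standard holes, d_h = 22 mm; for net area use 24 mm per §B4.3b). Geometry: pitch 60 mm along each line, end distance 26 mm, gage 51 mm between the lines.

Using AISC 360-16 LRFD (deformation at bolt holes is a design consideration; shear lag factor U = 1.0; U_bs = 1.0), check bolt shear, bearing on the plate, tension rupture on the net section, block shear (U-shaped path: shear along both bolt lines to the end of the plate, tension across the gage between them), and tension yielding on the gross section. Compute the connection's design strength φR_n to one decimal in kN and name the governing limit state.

Bolt shear: A_b = π(20)²/4 = 314.16 mm². φR_n = 0.75 × 372 × 314.16 × 6 × 1 = 525.9 kN.
Bearing (8 mm plate, F_u = 450 MPa): end bolts L_c = 26 − 22/2 = 15, R_n = min(1.2×15×8×450, 2.4×20×8×450) = 64.8 kN/bolt; interior L_c = 60 − 22 = 38, R_n = 164.16 kN/bolt. φR_n = 0.75 × (2×64.8 + 4×164.16) = 589.7 kN.
Tension rupture (net): A_n = (154 − 2×24)×8 = 848 mm² (U = 1.0, A_e = A_n). φR_n = 0.75 × 450 × 848 = 286.2 kN.
Block shear: shear path 2×[26+2×60] = 2×146 mm, A_gv = 2336, A_nv = 2×(146 − 2.5×24)×8 = 1376 mm²; tension across gage: (51 − 1×24)×8 = 216 mm². R_n = min(0.6×450×1376, 0.6×345×2336) + 1.0×450×216 = min(371.52, 483.55) + 97.2 = 468.72 kN. φR_n = 0.75 × 468.72 = 351.5 kN.
Tension yield (gross): A_g = 154×8 = 1232 mm². φR_n = 0.90 × 345 × 1232 = 382.5 kN.
Governing: min(525.9, 589.7, 286.2, 351.5, 382.5) = 286.2 kN → net-section rupture.

286.2 kN (net-section rupture governs)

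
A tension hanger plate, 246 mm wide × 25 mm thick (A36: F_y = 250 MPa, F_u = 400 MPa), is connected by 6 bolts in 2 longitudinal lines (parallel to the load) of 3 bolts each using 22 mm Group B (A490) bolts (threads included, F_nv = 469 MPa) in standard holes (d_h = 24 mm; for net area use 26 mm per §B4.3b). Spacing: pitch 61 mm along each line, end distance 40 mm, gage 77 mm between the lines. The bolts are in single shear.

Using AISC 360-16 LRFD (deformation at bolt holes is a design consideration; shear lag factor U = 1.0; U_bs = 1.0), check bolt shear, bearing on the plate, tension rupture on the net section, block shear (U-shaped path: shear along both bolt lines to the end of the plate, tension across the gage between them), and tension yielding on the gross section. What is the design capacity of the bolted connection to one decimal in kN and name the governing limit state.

Bolt shear: A_b = π(22)²/4 = 380.13 mm². φR_n = 0.75 × 469 × 380.13 × 6 × 1 = 802.3 kN.
Bearing (25 mm plate, F_u = 400 MPa): end bolts L_c = 40 − 24/2 = 28, R_n = min(1.2×28×25×400, 2.4×22×25×400) = 336 kN/bolt; interior L_c = 61 − 24 = 37, R_n = 444 kN/bolt. φR_n = 0.75 × (2×336 + 4×444) = 1836.0 kN.
Tension rupture (net): A_n = (246 − 2×26)×25 = 4850 mm² (U = 1.0, A_e = A_n). φR_n = 0.75 × 400 × 4850 = 1455.0 kN.
Block shear: shear path 2×[40+2×61] = 2×162 mm, A_gv = 8100, A_nv = 2×(162 − 2.5×26)×25 = 4850 mm²; tension across gage: (77 − 1×26)×25 = 1275 mm². R_n = min(0.6×400×4850, 0.6×250×8100) + 1.0×400×1275 = min(1164, 1215) + 510 = 1674 kN. φR_n = 0.75 × 1674 = 1255.5 kN.
Tension yield (gross): A_g = 246×25 = 6150 mm². φR_n = 0.90 × 250 × 6150 = 1383.8 kN.
Governing: min(802.3, 1836.0, 1455.0, 1255.5, 1383.8) = 802.3 kN → bolt shear.

802.3 kN (bolt shear governs)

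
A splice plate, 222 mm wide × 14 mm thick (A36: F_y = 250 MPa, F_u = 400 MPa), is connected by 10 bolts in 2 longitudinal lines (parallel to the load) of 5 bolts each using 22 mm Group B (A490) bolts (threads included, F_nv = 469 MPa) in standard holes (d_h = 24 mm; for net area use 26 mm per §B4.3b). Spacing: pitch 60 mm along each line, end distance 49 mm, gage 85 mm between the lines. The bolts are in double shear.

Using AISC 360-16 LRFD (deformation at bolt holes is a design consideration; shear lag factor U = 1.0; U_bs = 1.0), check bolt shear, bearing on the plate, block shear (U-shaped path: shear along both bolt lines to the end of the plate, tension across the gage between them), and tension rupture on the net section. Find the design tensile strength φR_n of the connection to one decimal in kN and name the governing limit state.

714.0 kN (net-section rupture governs)

Bolt shear: A_b = π(22)²/4 = 380.13 mm². φR_n = 0.75 × 469 × 380.13 × 10 × 2 = 2674.2 kN.
Bearing (14 mm plate, F_u = 400 MPa): end bolts L_c = 49 − 24/2 = 37, R_n = min(1.2×37×14×400, 2.4×22×14×400) = 248.64 kN/bolt; interior L_c = 60 − 24 = 36, R_n = 241.92 kN/bolt. φR_n = 0.75 × (2×248.64 + 8×241.92) = 1824.5 kN.
Block shear: shear path 2×[49+4×60] = 2×289 mm, A_gv = 8092, A_nv = 2×(289 − 4.5×26)×14 = 4816 mm²; tension across gage: (85 − 1×26)×14 = 826 mm². R_n = min(0.6×400×4816, 0.6×250×8092) + 1.0×400×826 = min(1155.8, 1213.8) + 330.4 = 1486.2 kN. φR_n = 0.75 × 1486.2 = 1114.7 kN.
Tension rupture (net): A_n = (222 − 2×26)×14 = 2380 mm² (U = 1.0, A_e = A_n). φR_n = 0.75 × 400 × 2380 = 714.0 kN.
Governing: min(2674.2, 1824.5, 1114.7, 714.0) = 714.0 kN → net-section rupture.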